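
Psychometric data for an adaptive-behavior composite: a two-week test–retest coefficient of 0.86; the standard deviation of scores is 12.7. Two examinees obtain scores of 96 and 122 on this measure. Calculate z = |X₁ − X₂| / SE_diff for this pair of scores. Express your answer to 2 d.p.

3.87

SEM = 12.70000 × √(1 − 0.86000) = 12.70000 × √0.14000 ≈ 12.70000 × 0.37417 ≈ 4.75190
SE_diff = √2 × SEM ≈ 6.72021
z = 26 / 6.72021 ≈ 3.86893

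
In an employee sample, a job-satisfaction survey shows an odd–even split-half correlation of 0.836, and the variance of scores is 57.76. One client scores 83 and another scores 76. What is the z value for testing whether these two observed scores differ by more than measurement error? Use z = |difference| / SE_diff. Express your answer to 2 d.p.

2.18

SD = √57.76 ≈ 7.6000
Full-length reliability (Spearman-Brown) = 2(0.836)/(1+0.836) ≈ 0.9107
SEM = 7.6000 · √(1 − 0.9107) = 7.6000 · √0.0893 ≈ 7.6000 · 0.2989 ≈ 2.2714
SE_diff = √2 · SEM ≈ 3.2123
z = |83 − 76| / 3.2123 = 7 / 3.2123 ≈ 2.1791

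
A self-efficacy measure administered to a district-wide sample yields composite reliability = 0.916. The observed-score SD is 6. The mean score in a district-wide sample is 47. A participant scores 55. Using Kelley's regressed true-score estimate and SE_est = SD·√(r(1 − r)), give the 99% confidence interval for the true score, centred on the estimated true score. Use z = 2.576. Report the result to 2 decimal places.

[50.04, 58.62]

Estimated true score = 0.91600·55 + (1 − 0.91600)·47 ≈ 54.32800
SE_est = SD · √(r(1 − r)) = 6.00000 · √0.07694 ≈ 6.00000 · 0.27739 ≈ 1.66433
CI = 54.32800 ± 2.576 · 1.66433 → [50.04069, 58.61531]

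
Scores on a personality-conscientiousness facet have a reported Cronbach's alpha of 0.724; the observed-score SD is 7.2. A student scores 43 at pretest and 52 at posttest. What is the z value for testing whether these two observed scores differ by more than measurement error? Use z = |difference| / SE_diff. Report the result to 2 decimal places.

1.68

SEM = 7.20000 * √(1 − 0.72400) = 7.20000 * √0.27600 ≃ 7.20000 * 0.52536 ≃ 3.78257
SE_diff = SEM * √2 ≃ 3.78257 * 1.41421 ≃ 5.34936
z = |43 − 52| / 5.34936 = 9 / 5.34936 ≃ 1.68244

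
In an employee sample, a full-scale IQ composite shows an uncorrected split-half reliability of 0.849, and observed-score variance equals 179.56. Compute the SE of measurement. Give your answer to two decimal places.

σ = 179.56^(1/2) = 13.400
Spearman-Brown: r = 2(0.849) / (1 + 0.849) = 1.698 / 1.849 ≈ 0.918
SEM = 13.400·√(1 − 0.918) ≈ 3.829

3.83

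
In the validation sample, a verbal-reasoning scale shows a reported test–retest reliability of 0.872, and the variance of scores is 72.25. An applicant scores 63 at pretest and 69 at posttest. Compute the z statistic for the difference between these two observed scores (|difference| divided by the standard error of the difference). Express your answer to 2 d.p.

SD = √72.25 ≈ 8.500
SEM = 8.500*√(1 − 0.872) ≈ 3.041
SE_diff = SEM * √2 ≈ 3.041 * 1.414 ≈ 4.301
z = |63 − 69| / 4.301 = 6 / 4.301 ≈ 1.395

1.40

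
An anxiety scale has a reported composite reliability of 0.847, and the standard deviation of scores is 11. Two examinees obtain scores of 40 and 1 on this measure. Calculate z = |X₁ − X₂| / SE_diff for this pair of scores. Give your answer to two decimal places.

6.41

The standard error of measurement is 11.000*√(1 − 0.847) ≈ 11.000*0.391 ≈ 4.303.
SE_diff = SEM * √2 ≈ 4.303 * 1.414 ≈ 6.085
z = 39 / 6.085 ≈ 6.409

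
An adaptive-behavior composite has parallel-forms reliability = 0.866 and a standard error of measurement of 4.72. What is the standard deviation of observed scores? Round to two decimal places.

SD = 4.72 / √(1 − 0.866) ≈ 12.8941

12.89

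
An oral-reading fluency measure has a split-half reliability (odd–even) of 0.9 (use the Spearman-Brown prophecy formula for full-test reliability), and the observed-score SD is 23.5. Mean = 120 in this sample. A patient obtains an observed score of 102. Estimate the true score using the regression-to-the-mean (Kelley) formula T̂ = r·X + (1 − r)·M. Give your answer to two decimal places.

Full-length reliability (Spearman-Brown) = 2(0.9)/(1+0.9) ≈ 0.947
T̂ = 0.947(102) + 0.053(120) ≈ 102.947

102.95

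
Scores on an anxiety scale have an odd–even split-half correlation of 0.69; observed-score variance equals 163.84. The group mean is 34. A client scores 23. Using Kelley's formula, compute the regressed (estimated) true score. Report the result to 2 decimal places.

25.02

Spearman-Brown: r = 2(0.69) / (1 + 0.69) = 1.38000 / 1.69000 ≃ 0.81657
T̂ = r·X + (1 − r)·M = 0.81657×23 + 0.18343×34 ≃ 18.78107 + 6.23669 ≃ 25.01775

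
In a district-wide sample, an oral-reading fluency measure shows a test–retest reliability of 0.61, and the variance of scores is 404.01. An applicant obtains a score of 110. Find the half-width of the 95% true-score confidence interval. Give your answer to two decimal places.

24.60

SD = √404.01 = 20.100
SEM = 20.100 * √(1 − 0.610) = 20.100 * √0.390 ≃ 20.100 * 0.624 ≃ 12.552
1.96 * SEM ≃ 24.603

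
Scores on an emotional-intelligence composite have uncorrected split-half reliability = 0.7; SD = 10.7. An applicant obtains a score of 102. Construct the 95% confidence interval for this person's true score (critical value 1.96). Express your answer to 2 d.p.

r_full = 2·0.7 / (1 + 0.7) ≈ 0.824
The standard error of measurement is 10.700·√(1 − 0.824) ≈ 10.700·0.420 ≈ 4.495.
Margin = 1.96 · 4.495 ≈ 8.810
Interval: (93.190, 110.810)

[93.19, 110.81]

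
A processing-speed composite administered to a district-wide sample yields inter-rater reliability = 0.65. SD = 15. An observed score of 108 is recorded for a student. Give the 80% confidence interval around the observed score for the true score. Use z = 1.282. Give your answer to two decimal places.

SEM = 15.00000·√(1 − 0.65000) ≈ 8.87412
Half-width = 1.282·8.87412 ≈ 11.37662
CI = 108 ± 11.37662 → [96.62338, 119.37662]

[96.62, 119.38]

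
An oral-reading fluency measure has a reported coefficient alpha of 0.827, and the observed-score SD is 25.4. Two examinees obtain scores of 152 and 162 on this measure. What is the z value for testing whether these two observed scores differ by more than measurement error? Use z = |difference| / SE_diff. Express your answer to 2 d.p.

SEM = 25.40000 × √(1 − 0.82700) = 25.40000 × √0.17300 ≈ 25.40000 × 0.41593 ≈ 10.56469
Standard error of the difference = 10.56469·√2 ≈ 14.94073
z = |152 − 162| / 14.94073 = 10 / 14.94073 ≈ 0.66931

0.67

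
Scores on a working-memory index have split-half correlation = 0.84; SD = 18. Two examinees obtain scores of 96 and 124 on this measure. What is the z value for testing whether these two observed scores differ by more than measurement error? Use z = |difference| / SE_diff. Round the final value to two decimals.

3.73

Full-length reliability (Spearman-Brown) = 2(0.84)/(1+0.84) ≈ 0.9130
SEM = 18.0000 · √(1 − 0.9130) = 18.0000 · √0.0870 ≈ 18.0000 · 0.2949 ≈ 5.3079
SE_diff = SEM · √2 ≈ 5.3079 · 1.4142 ≈ 7.5065
z = 28 / 7.5065 ≈ 3.7301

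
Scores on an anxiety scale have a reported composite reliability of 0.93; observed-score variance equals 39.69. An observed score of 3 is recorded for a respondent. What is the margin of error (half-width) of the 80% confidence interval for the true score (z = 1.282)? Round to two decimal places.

σ = 39.69^(1/2) = 6.300
The standard error of measurement is 6.300*√(1 − 0.930) ≃ 6.300*0.265 ≃ 1.667.
1.282 * SEM ≃ 2.137

2.14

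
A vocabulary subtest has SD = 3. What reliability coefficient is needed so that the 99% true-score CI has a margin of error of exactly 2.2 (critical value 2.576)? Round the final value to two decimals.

0.92

SEM needed = half-width / z = 2.2/2.576 ≈ 0.8540
r = 1 − (SEM / SD)² = 1 − (0.8540 / 3)² ≈ 1 − 0.0810 ≈ 0.9190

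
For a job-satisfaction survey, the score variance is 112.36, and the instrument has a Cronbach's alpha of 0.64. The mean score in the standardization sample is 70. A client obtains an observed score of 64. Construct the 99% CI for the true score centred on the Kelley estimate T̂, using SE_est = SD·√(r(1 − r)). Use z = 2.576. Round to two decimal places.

σ = 112.36^(1/2) = 10.6000
T̂ = 0.6400(64) + 0.3600(70) ≃ 66.1600
SE_est = SD * √(r(1 − r)) = 10.6000 * √0.2304 ≃ 10.6000 * 0.4800 ≃ 5.0880
99% CI: 66.1600 ± 13.1067 ≃ (53.0533, 79.2667)

[53.05, 79.27]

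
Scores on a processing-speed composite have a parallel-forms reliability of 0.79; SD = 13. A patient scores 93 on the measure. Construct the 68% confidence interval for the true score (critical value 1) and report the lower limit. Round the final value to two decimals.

87.04

The standard error of measurement is 13.0000×√(1 − 0.7900) ≃ 13.0000×0.4583 ≃ 5.9573.
Half-width = 1×5.9573 ≃ 5.9573
Lower bound: 93 − 5.9573 = 87.0427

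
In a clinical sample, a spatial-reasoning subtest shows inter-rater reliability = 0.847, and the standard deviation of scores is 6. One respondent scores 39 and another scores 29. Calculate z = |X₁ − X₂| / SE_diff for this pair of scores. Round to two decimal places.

The standard error of measurement is 6.0000×√(1 − 0.8470) ≈ 6.0000×0.3912 ≈ 2.3469.
SE_diff = SEM × √2 ≈ 2.3469 × 1.4142 ≈ 3.3190
z = |39 − 29| / 3.3190 = 10 / 3.3190 ≈ 3.0129

3.01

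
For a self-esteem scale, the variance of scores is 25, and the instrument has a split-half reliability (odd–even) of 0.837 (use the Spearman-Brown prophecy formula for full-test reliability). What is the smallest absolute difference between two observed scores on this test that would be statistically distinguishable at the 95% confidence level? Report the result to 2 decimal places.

4.13

SD = √25 ≈ 5.0000
Spearman-Brown: r = 2(0.837) / (1 + 0.837) = 1.6740 / 1.8370 ≈ 0.9113
The standard error of measurement is 5.0000×√(1 − 0.9113) ≈ 5.0000×0.2979 ≈ 1.4894.
Standard error of the difference = 1.4894·√2 ≈ 2.1063
Minimum reliable difference = 1.96 × SE_diff ≈ 1.96 × 2.1063 ≈ 4.1284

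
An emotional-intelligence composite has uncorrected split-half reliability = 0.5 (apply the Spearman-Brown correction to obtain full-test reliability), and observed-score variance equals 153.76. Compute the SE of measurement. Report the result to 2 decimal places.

SD = √153.76 = 12.4000
Full-length reliability (Spearman-Brown) = 2(0.5)/(1+0.5) ≃ 0.6667
SEM = 12.4000 × √(1 − 0.6667) = 12.4000 × √0.3333 ≃ 12.4000 × 0.5774 ≃ 7.1591

7.16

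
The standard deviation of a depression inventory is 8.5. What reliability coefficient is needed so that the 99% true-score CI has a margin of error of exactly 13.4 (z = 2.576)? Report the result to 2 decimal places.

0.63

SEM needed = half-width / z = 13.4/2.576 ≃ 5.202
r = 1 − (5.202/8.5)² ≃ 1 − 0.375 ≃ 0.625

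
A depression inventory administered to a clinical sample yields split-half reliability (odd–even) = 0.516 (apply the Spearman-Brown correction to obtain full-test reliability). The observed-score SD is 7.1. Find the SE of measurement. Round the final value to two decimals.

4.01

r_full = 2·0.516 / (1 + 0.516) ≈ 0.6807
SEM = 7.1000*√(1 − 0.6807) ≈ 4.0117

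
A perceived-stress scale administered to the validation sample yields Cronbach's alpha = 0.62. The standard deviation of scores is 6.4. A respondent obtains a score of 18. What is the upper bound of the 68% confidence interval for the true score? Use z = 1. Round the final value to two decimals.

21.95

SEM = 6.4000 × √(1 − 0.6200) = 6.4000 × √0.3800 ≈ 6.4000 × 0.6164 ≈ 3.9452
Margin = 1 × 3.9452 ≈ 3.9452
Upper bound: 18 + 3.9452 = 21.9452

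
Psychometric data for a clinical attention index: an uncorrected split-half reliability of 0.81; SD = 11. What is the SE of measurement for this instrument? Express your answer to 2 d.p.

Spearman-Brown: r = 2(0.81) / (1 + 0.81) = 1.6200 / 1.8100 ≃ 0.8950
The standard error of measurement is 11.0000·√(1 − 0.8950) ≃ 11.0000·0.3240 ≃ 3.5639.

3.56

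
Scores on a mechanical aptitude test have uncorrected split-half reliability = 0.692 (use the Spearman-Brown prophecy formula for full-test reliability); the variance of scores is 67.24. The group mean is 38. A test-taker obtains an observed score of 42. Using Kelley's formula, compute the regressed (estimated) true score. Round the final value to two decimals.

r_full = 2·0.692 / (1 + 0.692) ≈ 0.818
T̂ = 0.818(42) + 0.182(38) ≈ 41.272

41.27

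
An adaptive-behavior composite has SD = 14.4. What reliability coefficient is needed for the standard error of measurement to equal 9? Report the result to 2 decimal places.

r = 1 − (9.0000/14.4)² ≈ 1 − 0.3906 ≈ 0.6094

0.61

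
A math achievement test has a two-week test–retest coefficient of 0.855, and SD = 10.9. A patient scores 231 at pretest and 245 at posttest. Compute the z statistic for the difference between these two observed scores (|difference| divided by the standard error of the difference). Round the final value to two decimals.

SEM = 10.900 × √(1 − 0.855) = 10.900 × √0.145 ≈ 10.900 × 0.381 ≈ 4.151
SE_diff = SEM × √2 ≈ 4.151 × 1.414 ≈ 5.870
z = |231 − 245| / 5.870 = 14 / 5.870 ≈ 2.385

2.39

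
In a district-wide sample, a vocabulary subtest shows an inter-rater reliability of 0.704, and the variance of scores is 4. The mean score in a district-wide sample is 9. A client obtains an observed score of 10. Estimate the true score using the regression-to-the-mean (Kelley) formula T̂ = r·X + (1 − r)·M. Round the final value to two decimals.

9.70

Estimated true score = 0.70400*10 + (1 − 0.70400)*9 ≈ 9.70400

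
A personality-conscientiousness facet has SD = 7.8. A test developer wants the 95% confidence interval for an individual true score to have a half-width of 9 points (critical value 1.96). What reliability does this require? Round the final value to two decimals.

SEM needed = half-width / z = 9/1.96 ≈ 4.5918
r = 1 − (SEM / SD)² = 1 − (4.5918 / 7.8)² ≈ 1 − 0.3466 ≈ 0.6534

0.65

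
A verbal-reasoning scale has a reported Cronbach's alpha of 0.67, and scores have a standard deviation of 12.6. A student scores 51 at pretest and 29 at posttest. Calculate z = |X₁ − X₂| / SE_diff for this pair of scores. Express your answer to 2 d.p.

2.15

The standard error of measurement is 12.600·√(1 − 0.670) ≃ 12.600·0.574 ≃ 7.238.
SE_diff = SEM · √2 ≃ 7.238 · 1.414 ≃ 10.236
z = 22 / 10.236 ≃ 2.149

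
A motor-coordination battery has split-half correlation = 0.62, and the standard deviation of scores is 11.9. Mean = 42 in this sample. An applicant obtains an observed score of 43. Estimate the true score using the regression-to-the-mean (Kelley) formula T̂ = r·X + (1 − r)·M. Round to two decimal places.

r_full = 2·0.62 / (1 + 0.62) ≃ 0.7654
Estimated true score = 0.7654*43 + (1 − 0.7654)*42 ≃ 42.7654

42.77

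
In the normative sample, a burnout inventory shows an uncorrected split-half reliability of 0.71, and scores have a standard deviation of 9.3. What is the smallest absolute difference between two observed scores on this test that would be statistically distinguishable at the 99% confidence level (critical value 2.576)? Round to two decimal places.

13.95

r_full = 2·0.71 / (1 + 0.71) ≈ 0.8304
SEM = 9.3000 · √(1 − 0.8304) = 9.3000 · √0.1696 ≈ 9.3000 · 0.4118 ≈ 3.8299
SE_diff = √2 · SEM ≈ 5.4163
Minimum reliable difference = 2.576 · SE_diff ≈ 2.576 · 5.4163 ≈ 13.9523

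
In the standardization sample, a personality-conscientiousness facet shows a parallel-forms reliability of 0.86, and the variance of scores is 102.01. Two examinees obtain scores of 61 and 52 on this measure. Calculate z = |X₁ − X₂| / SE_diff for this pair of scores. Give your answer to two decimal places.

1.68

σ = 102.01^(1/2) = 10.1000
The standard error of measurement is 10.1000*√(1 − 0.8600) ≈ 10.1000*0.3742 ≈ 3.7791.
SE_diff = SEM * √2 ≈ 3.7791 * 1.4142 ≈ 5.3444
z = |61 − 52| / 5.3444 = 9 / 5.3444 ≈ 1.6840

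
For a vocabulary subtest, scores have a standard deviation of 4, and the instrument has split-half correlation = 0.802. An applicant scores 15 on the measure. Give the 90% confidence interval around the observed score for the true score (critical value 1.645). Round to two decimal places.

[12.82, 17.18]

Spearman-Brown: r = 2(0.802) / (1 + 0.802) = 1.6040 / 1.8020 ≃ 0.8901
SEM = 4.0000 * √(1 − 0.8901) = 4.0000 * √0.1099 ≃ 4.0000 * 0.3315 ≃ 1.3259
Margin = 1.645 * 1.3259 ≃ 2.1811
Interval: (12.8189, 17.1811)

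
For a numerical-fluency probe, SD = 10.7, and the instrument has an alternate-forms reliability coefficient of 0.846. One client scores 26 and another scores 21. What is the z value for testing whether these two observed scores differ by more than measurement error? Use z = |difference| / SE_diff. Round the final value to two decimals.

0.84

The standard error of measurement is 10.7000·√(1 − 0.8460) ≃ 10.7000·0.3924 ≃ 4.1990.
SE_diff = √2 · SEM ≃ 5.9383
z = |26 − 21| / 5.9383 = 5 / 5.9383 ≃ 0.8420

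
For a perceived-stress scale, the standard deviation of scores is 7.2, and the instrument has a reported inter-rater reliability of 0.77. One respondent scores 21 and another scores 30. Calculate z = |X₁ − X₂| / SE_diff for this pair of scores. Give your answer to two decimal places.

The standard error of measurement is 7.200×√(1 − 0.770) ≃ 7.200×0.480 ≃ 3.453.
SE_diff = √2 × SEM ≃ 4.883
z = 9 / 4.883 ≃ 1.843

1.84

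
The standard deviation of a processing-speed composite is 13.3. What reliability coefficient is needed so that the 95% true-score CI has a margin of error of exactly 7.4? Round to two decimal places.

0.92

Required SEM = 7.4 / 1.96 ≈ 3.77551
Required reliability = 1 − (SEM/SD)² = 1 − 0.08058 ≈ 0.91942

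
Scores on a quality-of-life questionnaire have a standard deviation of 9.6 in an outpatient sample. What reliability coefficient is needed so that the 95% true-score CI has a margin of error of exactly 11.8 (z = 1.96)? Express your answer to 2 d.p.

0.61

SEM needed = half-width / z = 11.8/1.96 ≈ 6.0204
r = 1 − (6.0204/9.6)² ≈ 1 − 0.3933 ≈ 0.6067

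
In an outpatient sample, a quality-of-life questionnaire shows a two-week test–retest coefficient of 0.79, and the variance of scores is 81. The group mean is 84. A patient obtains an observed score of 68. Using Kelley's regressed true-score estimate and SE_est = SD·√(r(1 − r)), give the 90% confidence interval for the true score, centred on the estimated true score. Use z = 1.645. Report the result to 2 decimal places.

SD = √81 ≃ 9.000
Estimated true score = 0.790×68 + (1 − 0.790)×84 ≃ 71.360
SE_est = SD × √(r(1 − r)) = 9.000 × √0.166 ≃ 9.000 × 0.407 ≃ 3.666
CI = 71.360 ± 1.645 × 3.666 → [65.330, 77.390]

[65.33, 77.39]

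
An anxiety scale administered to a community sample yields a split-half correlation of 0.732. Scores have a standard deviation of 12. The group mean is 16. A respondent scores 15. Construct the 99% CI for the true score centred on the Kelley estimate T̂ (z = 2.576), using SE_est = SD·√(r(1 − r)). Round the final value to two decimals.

[3.98, 26.33]

Spearman-Brown: r = 2(0.732) / (1 + 0.732) = 1.46400 / 1.73200 ≈ 0.84527
T̂ = 0.84527(15) + 0.15473(16) ≈ 15.15473
SE_est = 12.00000·√[r(1 − r)] ≈ 4.33982
CI = 15.15473 ± 2.576 * 4.33982 → [3.97537, 26.33410]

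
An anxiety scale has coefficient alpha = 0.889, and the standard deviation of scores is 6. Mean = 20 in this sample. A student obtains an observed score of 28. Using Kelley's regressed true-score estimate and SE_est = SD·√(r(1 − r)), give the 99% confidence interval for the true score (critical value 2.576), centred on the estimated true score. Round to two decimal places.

T̂ = r·X + (1 − r)·M = 0.88900·28 + 0.11100·20 = 24.89200 + 2.22000 ≈ 27.11200
SE_est = SD · √(r(1 − r)) = 6.00000 · √0.09868 ≈ 6.00000 · 0.31413 ≈ 1.88479
CI = 27.11200 ± 2.576 · 1.88479 → [22.25677, 31.96723]

[22.26, 31.97]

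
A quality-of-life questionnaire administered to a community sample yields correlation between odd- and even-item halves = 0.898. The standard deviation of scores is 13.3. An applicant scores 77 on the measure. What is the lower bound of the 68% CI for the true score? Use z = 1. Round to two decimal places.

73.92

Full-length reliability (Spearman-Brown) = 2(0.898)/(1+0.898) ≈ 0.94626
SEM = 13.30000 × √(1 − 0.94626) = 13.30000 × √0.05374 ≈ 13.30000 × 0.23182 ≈ 3.08321
Margin = 1 × 3.08321 ≈ 3.08321
Lower bound: 77 − 3.08321 = 73.91679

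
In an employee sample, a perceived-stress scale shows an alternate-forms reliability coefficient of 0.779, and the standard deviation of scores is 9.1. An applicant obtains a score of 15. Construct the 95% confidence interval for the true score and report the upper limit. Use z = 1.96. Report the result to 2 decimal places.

SEM = 9.1000×√(1 − 0.7790) ≈ 4.2780
Margin = 1.96 × 4.2780 ≈ 8.3848
Upper limit = 15 + 8.3848 ≈ 23.3848

23.38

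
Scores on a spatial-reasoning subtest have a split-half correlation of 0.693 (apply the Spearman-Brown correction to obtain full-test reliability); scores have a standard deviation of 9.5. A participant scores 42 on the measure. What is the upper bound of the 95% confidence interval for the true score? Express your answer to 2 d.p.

r_full = 2·0.693 / (1 + 0.693) ≃ 0.8187
SEM = 9.5000 × √(1 − 0.8187) = 9.5000 × √0.1813 ≃ 9.5000 × 0.4258 ≃ 4.0454
Half-width = 1.96×4.0454 ≃ 7.9290
Upper bound: 42 + 7.9290 = 49.9290

49.93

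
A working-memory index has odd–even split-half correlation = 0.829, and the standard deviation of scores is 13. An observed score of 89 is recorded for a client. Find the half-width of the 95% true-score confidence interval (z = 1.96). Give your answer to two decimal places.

7.79

Spearman-Brown: r = 2(0.829) / (1 + 0.829) = 1.6580 / 1.8290 ≈ 0.9065
The standard error of measurement is 13.0000*√(1 − 0.9065) ≈ 13.0000*0.3058 ≈ 3.9750.
Margin = 1.96 * 3.9750 ≈ 7.7910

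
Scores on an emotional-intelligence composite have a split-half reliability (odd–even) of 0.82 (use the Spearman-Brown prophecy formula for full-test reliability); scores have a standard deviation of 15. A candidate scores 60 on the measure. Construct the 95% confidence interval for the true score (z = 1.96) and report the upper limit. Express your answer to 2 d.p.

Full-length reliability (Spearman-Brown) = 2(0.82)/(1+0.82) ≈ 0.901
SEM = 15.000 · √(1 − 0.901) = 15.000 · √0.099 ≈ 15.000 · 0.314 ≈ 4.717
Half-width = 1.96·4.717 ≈ 9.246
Upper limit = 60 + 9.246 ≈ 69.246

69.25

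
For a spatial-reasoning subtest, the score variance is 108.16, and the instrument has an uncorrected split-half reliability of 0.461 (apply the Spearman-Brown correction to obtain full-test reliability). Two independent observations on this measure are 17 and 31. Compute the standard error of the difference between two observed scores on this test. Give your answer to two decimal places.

8.93

SD = √108.16 ≃ 10.4000
Spearman-Brown: r = 2(0.461) / (1 + 0.461) = 0.9220 / 1.4610 ≃ 0.6311
SEM = 10.4000 * √(1 − 0.6311) = 10.4000 * √0.3689 ≃ 10.4000 * 0.6074 ≃ 6.3169
SE_diff = SEM * √2 ≃ 6.3169 * 1.4142 ≃ 8.9334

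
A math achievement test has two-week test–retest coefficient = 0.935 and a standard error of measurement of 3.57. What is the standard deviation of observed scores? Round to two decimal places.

14.00

SD = 3.57 / √(1 − 0.935) ≃ 14.0027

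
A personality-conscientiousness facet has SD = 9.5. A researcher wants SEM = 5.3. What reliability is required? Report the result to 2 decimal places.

0.69

Required reliability = 1 − (SEM/SD)² = 1 − 0.31125 ≃ 0.68875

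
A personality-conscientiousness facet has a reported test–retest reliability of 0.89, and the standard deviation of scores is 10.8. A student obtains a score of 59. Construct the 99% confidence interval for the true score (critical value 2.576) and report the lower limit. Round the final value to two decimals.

SEM = 10.8000 × √(1 − 0.8900) = 10.8000 × √0.1100 ≈ 10.8000 × 0.3317 ≈ 3.5820
Margin = 2.576 × 3.5820 ≈ 9.2271
Lower limit = 59 − 9.2271 ≈ 49.7729

49.77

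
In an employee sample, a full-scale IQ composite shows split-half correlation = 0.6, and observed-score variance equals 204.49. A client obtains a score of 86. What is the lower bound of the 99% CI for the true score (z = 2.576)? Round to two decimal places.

SD = √204.49 = 14.300
r_full = 2·0.6 / (1 + 0.6) ≈ 0.750
SEM = 14.300 · √(1 − 0.750) = 14.300 · √0.250 ≈ 14.300 · 0.500 ≈ 7.150
Margin = 2.576 · 7.150 ≈ 18.418
Lower limit = 86 − 18.418 ≈ 67.582

67.58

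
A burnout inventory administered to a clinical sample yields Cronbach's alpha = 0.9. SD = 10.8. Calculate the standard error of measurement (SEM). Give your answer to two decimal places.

SEM = 10.800 · √(1 − 0.900) = 10.800 · √0.100 ≈ 10.800 · 0.316 ≈ 3.415

3.42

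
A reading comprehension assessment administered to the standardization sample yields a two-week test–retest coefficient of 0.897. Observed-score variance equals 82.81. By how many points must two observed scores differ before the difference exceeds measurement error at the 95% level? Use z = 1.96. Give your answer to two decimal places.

8.10

SD = √82.81 = 9.1000
SEM = 9.1000 · √(1 − 0.8970) = 9.1000 · √0.1030 ≈ 9.1000 · 0.3209 ≈ 2.9205
SE_diff = SEM · √2 ≈ 2.9205 · 1.4142 ≈ 4.1302
Minimum reliable difference = 1.96 · SE_diff ≈ 1.96 · 4.1302 ≈ 8.0953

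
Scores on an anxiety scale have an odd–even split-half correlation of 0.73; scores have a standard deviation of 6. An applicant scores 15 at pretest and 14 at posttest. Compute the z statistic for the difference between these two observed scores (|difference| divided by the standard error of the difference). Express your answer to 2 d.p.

0.30

r_full = 2·0.73 / (1 + 0.73) ≈ 0.8439
SEM = 6.0000×√(1 − 0.8439) ≈ 2.3703
SE_diff = SEM × √2 ≈ 2.3703 × 1.4142 ≈ 3.3522
z = |15 − 14| / 3.3522 = 1 / 3.3522 ≈ 0.2983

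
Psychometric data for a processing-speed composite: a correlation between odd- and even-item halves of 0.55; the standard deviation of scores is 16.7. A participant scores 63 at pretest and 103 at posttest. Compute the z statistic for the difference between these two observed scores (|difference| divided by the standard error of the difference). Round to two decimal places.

3.14

Spearman-Brown: r = 2(0.55) / (1 + 0.55) = 1.1000 / 1.5500 ≈ 0.7097
The standard error of measurement is 16.7000*√(1 − 0.7097) ≈ 16.7000*0.5388 ≈ 8.9982.
Standard error of the difference = 8.9982·√2 ≈ 12.7254
z = 40 / 12.7254 ≈ 3.1433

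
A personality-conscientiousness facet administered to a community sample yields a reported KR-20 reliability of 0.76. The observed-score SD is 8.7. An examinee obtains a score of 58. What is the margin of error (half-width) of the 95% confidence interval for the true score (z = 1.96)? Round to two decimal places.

8.35

SEM = 8.7000×√(1 − 0.7600) ≈ 4.2621
1.96 × SEM ≈ 8.3537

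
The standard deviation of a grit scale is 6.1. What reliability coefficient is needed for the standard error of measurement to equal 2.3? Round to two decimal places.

0.86

Required reliability = 1 − (SEM/SD)² = 1 − 0.1422 ≃ 0.8578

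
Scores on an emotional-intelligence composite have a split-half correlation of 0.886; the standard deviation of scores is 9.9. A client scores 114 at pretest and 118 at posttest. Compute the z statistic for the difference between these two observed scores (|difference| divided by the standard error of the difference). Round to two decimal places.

1.16

Full-length reliability (Spearman-Brown) = 2(0.886)/(1+0.886) ≈ 0.940
SEM = 9.900·√(1 − 0.940) ≈ 2.434
SE_diff = √2 · SEM ≈ 3.442
z = 4 / 3.442 ≈ 1.162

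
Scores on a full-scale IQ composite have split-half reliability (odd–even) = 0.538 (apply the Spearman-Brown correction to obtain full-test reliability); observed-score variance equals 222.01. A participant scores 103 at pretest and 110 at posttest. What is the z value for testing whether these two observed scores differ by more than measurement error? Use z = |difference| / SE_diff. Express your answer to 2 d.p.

0.61

SD = √222.01 = 14.900
Spearman-Brown: r = 2(0.538) / (1 + 0.538) = 1.076 / 1.538 ≈ 0.700
SEM = 14.900 · √(1 − 0.700) = 14.900 · √0.300 ≈ 14.900 · 0.548 ≈ 8.166
SE_diff = √2 · SEM ≈ 11.549
z = |103 − 110| / 11.549 = 7 / 11.549 ≈ 0.606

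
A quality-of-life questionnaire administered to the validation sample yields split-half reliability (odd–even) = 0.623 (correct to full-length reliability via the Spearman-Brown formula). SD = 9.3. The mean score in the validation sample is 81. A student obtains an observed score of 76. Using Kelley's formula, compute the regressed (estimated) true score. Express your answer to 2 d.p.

77.16

Spearman-Brown: r = 2(0.623) / (1 + 0.623) = 1.246 / 1.623 ≈ 0.768
T̂ = r·X + (1 − r)·M = 0.768×76 + 0.232×81 ≈ 58.346 + 18.815 ≈ 77.161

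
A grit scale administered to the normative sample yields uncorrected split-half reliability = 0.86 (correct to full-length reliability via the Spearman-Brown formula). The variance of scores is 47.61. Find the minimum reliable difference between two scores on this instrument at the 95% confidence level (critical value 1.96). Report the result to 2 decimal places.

σ = 47.61^(1/2) = 6.9000
r_full = 2·0.86 / (1 + 0.86) ≈ 0.9247
SEM = 6.9000*√(1 − 0.9247) ≈ 1.8930
SE_diff = √2 * SEM ≈ 2.6771
Smallest detectable difference = 1.96*2.6771 ≈ 5.2472

5.25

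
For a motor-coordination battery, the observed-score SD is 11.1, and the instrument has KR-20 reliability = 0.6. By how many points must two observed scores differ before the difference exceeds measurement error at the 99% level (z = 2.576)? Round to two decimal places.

25.57

SEM = 11.1000 × √(1 − 0.6000) = 11.1000 × √0.4000 ≈ 11.1000 × 0.6325 ≈ 7.0203
Standard error of the difference = 7.0203·√2 ≈ 9.9281
Minimum reliable difference = 2.576 × SE_diff ≈ 2.576 × 9.9281 ≈ 25.5749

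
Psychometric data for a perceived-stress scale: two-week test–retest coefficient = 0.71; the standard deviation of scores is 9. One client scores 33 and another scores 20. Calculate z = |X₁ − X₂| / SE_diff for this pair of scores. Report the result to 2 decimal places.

SEM = 9.000*√(1 − 0.710) ≈ 4.847
SE_diff = √2 * SEM ≈ 6.854
z = |33 − 20| / 6.854 = 13 / 6.854 ≈ 1.897

1.90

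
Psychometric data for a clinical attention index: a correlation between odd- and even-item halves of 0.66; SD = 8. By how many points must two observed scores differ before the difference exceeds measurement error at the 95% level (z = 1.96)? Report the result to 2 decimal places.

Full-length reliability (Spearman-Brown) = 2(0.66)/(1+0.66) ≈ 0.7952
SEM = 8.0000 · √(1 − 0.7952) = 8.0000 · √0.2048 ≈ 8.0000 · 0.4526 ≈ 3.6206
Standard error of the difference = 3.6206·√2 ≈ 5.1202
Smallest detectable difference = 1.96·5.1202 ≈ 10.0357

10.04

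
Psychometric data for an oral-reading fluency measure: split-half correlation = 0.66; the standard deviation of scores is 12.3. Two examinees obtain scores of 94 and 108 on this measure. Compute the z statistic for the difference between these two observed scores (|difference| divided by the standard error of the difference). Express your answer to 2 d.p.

Full-length reliability (Spearman-Brown) = 2(0.66)/(1+0.66) ≈ 0.79518
SEM = 12.30000 × √(1 − 0.79518) = 12.30000 × √0.20482 ≈ 12.30000 × 0.45257 ≈ 5.56661
SE_diff = SEM × √2 ≈ 5.56661 × 1.41421 ≈ 7.87237
z = |94 − 108| / 7.87237 = 14 / 7.87237 ≈ 1.77837

1.78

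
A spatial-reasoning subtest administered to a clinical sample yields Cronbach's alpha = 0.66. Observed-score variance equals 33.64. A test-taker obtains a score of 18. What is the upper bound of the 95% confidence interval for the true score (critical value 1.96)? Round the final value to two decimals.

24.63

SD = √33.64 ≈ 5.800
The standard error of measurement is 5.800×√(1 − 0.660) ≈ 5.800×0.583 ≈ 3.382.
Margin = 1.96 × 3.382 ≈ 6.629
Upper limit = 18 + 6.629 ≈ 24.629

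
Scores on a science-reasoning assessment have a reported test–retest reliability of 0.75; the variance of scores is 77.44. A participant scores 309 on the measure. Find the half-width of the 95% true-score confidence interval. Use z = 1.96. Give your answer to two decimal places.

8.62

SD = √77.44 ≈ 8.8000
SEM = 8.8000*√(1 − 0.7500) ≈ 4.4000
Half-width = 1.96*4.4000 ≈ 8.6240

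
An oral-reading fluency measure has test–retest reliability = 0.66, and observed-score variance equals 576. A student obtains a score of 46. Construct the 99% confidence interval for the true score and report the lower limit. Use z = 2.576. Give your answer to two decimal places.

SD = √576 ≈ 24.0000
SEM = 24.0000 × √(1 − 0.6600) = 24.0000 × √0.3400 ≈ 24.0000 × 0.5831 ≈ 13.9943
Margin = 2.576 × 13.9943 ≈ 36.0493
Lower limit = 46 − 36.0493 ≈ 9.9507

9.95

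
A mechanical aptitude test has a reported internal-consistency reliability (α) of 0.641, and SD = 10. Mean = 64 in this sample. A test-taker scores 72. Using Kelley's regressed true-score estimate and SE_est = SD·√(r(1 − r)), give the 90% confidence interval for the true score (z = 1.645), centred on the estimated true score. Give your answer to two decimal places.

T̂ = r·X + (1 − r)·M = 0.64100·72 + 0.35900·64 = 46.15200 + 22.97600 ≈ 69.12800
SE_est = SD · √(r(1 − r)) = 10.00000 · √0.23012 ≈ 10.00000 · 0.47971 ≈ 4.79707
CI = 69.12800 ± 1.645 · 4.79707 → [61.23682, 77.01918]

[61.24, 77.02]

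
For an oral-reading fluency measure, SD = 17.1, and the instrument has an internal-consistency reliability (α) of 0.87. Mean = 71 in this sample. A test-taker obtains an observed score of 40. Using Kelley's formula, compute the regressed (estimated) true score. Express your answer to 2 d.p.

T̂ = 0.87000(40) + 0.13000(71) ≈ 44.03000

44.03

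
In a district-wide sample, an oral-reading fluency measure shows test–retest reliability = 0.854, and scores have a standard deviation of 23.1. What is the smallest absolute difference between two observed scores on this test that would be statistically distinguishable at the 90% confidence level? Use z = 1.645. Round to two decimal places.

20.53

SEM = 23.1000 × √(1 − 0.8540) = 23.1000 × √0.1460 ≈ 23.1000 × 0.3821 ≈ 8.8265
SE_diff = √2 × SEM ≈ 12.4826
Smallest detectable difference = 1.645×12.4826 ≈ 20.5338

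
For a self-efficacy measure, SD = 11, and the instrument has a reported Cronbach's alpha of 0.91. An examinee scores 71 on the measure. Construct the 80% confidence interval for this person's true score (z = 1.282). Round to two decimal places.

[66.77, 75.23]

SEM = 11.000 * √(1 − 0.910) = 11.000 * √0.090 ≈ 11.000 * 0.300 ≈ 3.300
Half-width = 1.282*3.300 ≈ 4.231
80% CI: 71 ± 4.231 = [66.769, 75.231]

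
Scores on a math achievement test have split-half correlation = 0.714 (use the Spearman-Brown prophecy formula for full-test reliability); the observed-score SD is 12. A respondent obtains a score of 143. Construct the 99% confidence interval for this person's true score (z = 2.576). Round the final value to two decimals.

[130.37, 155.63]

r_full = 2·0.714 / (1 + 0.714) ≃ 0.83314
SEM = 12.00000 * √(1 − 0.83314) = 12.00000 * √0.16686 ≃ 12.00000 * 0.40849 ≃ 4.90184
Margin = 2.576 * 4.90184 ≃ 12.62713
CI = 143 ± 12.62713 → [130.37287, 155.62713]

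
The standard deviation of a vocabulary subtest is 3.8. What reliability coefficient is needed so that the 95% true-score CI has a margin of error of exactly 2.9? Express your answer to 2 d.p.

0.85

Required SEM = 2.9 / 1.96 ≈ 1.480
r = 1 − (SEM / SD)² = 1 − (1.480 / 3.8)² ≈ 1 − 0.152 ≈ 0.848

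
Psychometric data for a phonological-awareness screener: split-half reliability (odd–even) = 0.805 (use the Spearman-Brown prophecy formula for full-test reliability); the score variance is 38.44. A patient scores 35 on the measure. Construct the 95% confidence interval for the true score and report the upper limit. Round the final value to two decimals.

38.99

SD = √38.44 ≈ 6.200
Spearman-Brown: r = 2(0.805) / (1 + 0.805) = 1.610 / 1.805 ≈ 0.892
The standard error of measurement is 6.200×√(1 − 0.892) ≈ 6.200×0.329 ≈ 2.038.
1.96 × SEM ≈ 3.994
Upper bound: 35 + 3.994 = 38.994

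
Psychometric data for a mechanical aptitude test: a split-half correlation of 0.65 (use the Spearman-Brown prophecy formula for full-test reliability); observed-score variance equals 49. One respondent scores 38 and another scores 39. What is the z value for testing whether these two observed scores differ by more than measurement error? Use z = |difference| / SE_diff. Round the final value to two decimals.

0.22

σ = 49^(1/2) = 7.0000
Spearman-Brown: r = 2(0.65) / (1 + 0.65) = 1.3000 / 1.6500 ≈ 0.7879
SEM = 7.0000·√(1 − 0.7879) ≈ 3.2240
SE_diff = SEM · √2 ≈ 3.2240 · 1.4142 ≈ 4.5594
z = |38 − 39| / 4.5594 = 1 / 4.5594 ≈ 0.2193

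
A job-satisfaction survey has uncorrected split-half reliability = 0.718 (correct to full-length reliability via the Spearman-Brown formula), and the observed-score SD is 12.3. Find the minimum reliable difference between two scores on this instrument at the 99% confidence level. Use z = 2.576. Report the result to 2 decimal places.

18.15

r_full = 2·0.718 / (1 + 0.718) ≃ 0.83586
The standard error of measurement is 12.30000*√(1 − 0.83586) ≃ 12.30000*0.40515 ≃ 4.98331.
Standard error of the difference = 4.98331·√2 ≃ 7.04747
Minimum reliable difference = 2.576 * SE_diff ≃ 2.576 * 7.04747 ≃ 18.15428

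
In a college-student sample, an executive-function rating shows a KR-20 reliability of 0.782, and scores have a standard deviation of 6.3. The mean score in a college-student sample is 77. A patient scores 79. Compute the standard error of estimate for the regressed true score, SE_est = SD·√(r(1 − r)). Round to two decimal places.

2.60

SE_est = SD * √(r(1 − r)) = 6.300 * √0.170 ≃ 6.300 * 0.413 ≃ 2.601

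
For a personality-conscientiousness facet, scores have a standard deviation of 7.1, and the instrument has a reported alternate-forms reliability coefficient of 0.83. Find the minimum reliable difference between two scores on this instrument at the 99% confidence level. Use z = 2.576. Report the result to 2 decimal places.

10.66

The standard error of measurement is 7.1000*√(1 − 0.8300) ≈ 7.1000*0.4123 ≈ 2.9274.
SE_diff = SEM * √2 ≈ 2.9274 * 1.4142 ≈ 4.1400
Smallest detectable difference = 2.576*4.1400 ≈ 10.6646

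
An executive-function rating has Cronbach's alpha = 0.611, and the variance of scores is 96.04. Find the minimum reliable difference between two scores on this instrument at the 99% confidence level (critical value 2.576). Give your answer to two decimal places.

22.27

SD = √96.04 ≈ 9.800
SEM = 9.800 * √(1 − 0.611) = 9.800 * √0.389 ≈ 9.800 * 0.624 ≈ 6.112
SE_diff = √2 * SEM ≈ 8.644
Minimum reliable difference = 2.576 * SE_diff ≈ 2.576 * 8.644 ≈ 22.267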